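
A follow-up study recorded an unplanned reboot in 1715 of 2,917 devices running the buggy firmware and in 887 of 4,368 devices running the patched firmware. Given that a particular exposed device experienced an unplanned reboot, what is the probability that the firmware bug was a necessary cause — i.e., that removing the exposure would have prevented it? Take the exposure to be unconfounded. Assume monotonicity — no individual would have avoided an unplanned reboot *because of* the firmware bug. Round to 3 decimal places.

p₁ = P(outcome | exposed) = 1715/2917 = 0.58793
p₀ = P(outcome | unexposed) = 887/4368 = 0.20307
Under exogeneity and monotonicity, PN = (p₁ − p₀) / p₁.
PN = (0.58793 − 0.20307) / 0.58793 = 0.38487 / 0.58793 ≈ 0.6546

PN ≈ 0.655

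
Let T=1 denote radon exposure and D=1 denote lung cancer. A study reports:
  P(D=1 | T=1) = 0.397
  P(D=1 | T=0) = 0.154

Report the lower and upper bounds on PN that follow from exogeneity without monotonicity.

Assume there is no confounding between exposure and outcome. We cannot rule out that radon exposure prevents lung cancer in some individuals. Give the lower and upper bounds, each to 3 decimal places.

0.612 ≤ PN ≤ 1.000

Let p₁ = 0.397, p₀ = 0.154.
Under exogeneity alone the bounds on PN are max{0,(p₁−p₀)/p₁} ≤ PN ≤ min{1,(1−p₀)/p₁}.
  lower = (p₁ − p₀)/p₁ = 0.243 / 0.397 ≈ 0.6121
  upper = min{1, (1 − p₀)/p₁} = 0.846 / 0.397 ≈ 2.1310 → capped at 1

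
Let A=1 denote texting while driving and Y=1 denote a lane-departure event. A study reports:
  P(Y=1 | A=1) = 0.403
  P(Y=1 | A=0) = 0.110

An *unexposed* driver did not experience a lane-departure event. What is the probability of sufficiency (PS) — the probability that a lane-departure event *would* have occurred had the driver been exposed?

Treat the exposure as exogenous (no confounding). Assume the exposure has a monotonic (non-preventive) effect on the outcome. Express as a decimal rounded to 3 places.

Let p₁ = 0.403, p₀ = 0.11.
Under exogeneity and monotonicity, PS = (p₁ − p₀) / (1 − p₀).
PS = (0.403 − 0.11) / (1 − 0.11) = 0.293 / 0.89 ≈ 0.3292

PS ≈ 0.329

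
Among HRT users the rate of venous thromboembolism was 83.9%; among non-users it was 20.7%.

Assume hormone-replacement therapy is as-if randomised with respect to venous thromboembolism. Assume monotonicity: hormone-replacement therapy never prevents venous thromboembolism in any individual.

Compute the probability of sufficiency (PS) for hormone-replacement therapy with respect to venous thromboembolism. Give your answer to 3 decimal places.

PS ≈ 0.797

p₁ = 0.839, p₀ = 0.207.
Under exogeneity and monotonicity, PS = (p₁ − p₀) / (1 − p₀).
PS = (0.839 − 0.207) / (1 − 0.207) = 0.632 / 0.793 ≈ 0.7970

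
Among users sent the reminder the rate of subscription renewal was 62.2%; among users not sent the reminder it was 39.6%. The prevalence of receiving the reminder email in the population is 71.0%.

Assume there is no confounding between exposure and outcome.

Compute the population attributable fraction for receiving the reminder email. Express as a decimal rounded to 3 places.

PAF ≈ 0.288

p₁ = 0.622, p₀ = 0.396.
Overall risk P(Y=1) = π·p₁ + (1−π)·p₀ = 0.71×0.622 + 0.29×0.396 = 0.55646.
Under exogeneity, PAF = [P(Y=1) − p₀] / P(Y=1).
PAF = (0.55646 − 0.396) / 0.55646 ≈ 0.2884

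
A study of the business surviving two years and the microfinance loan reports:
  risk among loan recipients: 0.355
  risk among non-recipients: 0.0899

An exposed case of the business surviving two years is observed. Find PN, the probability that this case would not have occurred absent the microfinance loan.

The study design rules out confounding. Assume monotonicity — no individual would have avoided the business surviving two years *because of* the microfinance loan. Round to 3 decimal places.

Let p₁ = 0.355, p₀ = 0.0899.
Under exogeneity and monotonicity, PN = (p₁ − p₀) / p₁.
PN = (0.355 − 0.0899) / 0.355 = 0.2651 / 0.355 ≈ 0.7468

PN ≈ 0.747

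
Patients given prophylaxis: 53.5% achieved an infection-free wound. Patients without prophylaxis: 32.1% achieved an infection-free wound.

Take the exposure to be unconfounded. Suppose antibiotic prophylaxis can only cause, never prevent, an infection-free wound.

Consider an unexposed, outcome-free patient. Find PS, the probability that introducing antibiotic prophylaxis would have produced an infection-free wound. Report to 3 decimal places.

PS ≈ 0.315

p₁ = 0.535, p₀ = 0.321.
Under exogeneity and monotonicity, PS = (p₁ − p₀) / (1 − p₀).
PS = (0.535 − 0.321) / (1 − 0.321) = 0.214 / 0.679 ≈ 0.3152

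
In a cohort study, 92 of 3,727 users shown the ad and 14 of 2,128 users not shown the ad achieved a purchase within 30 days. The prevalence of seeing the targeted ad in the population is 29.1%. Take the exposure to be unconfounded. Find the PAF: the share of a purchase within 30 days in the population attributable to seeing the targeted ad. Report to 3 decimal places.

PAF ≈ 0.445

p₁ = P(outcome | exposed) = 92/3727 = 0.024685
p₀ = P(outcome | unexposed) = 14/2128 = 0.0065789
Overall risk P(Y=1) = π·p₁ + (1−π)·p₀ = 0.291×0.024685 + 0.709×0.0065789 = 0.011848.
Under exogeneity, PAF = [P(Y=1) − p₀] / P(Y=1).
PAF = (0.011848 − 0.0065789) / 0.011848 ≈ 0.4447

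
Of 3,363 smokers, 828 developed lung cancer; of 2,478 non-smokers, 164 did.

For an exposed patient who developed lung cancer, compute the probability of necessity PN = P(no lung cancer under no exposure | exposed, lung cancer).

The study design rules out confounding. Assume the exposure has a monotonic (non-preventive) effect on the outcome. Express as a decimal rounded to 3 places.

PN ≈ 0.731

p₁ = P(outcome | exposed) = 828/3363 = 0.24621
p₀ = P(outcome | unexposed) = 164/2478 = 0.066182
Under exogeneity and monotonicity, PN = (p₁ − p₀) / p₁.
PN = (0.24621 − 0.066182) / 0.24621 = 0.18003 / 0.24621 ≈ 0.7312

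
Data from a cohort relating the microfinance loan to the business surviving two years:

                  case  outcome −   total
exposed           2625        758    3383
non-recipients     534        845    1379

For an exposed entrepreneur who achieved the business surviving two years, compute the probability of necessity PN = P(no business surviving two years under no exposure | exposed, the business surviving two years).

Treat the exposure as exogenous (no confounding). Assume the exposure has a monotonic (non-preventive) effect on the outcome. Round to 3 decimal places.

p₁ = P(outcome | exposed) = 2625/3383 = 0.77594
p₀ = P(outcome | unexposed) = 534/1379 = 0.38724
Under exogeneity and monotonicity, PN = (p₁ − p₀)/p₁.
PN = (0.77594 − 0.38724) / 0.77594 ≈ 0.5009

PN ≈ 0.501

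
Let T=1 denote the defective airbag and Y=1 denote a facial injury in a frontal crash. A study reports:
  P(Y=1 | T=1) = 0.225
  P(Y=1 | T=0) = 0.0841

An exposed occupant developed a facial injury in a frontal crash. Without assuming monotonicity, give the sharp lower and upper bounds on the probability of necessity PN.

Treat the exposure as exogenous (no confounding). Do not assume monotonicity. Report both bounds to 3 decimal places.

0.626 ≤ PN ≤ 1.000

Let p₁ = 0.225, p₀ = 0.0841.
Under exogeneity alone the bounds on PN are max{0,(p₁−p₀)/p₁} ≤ PN ≤ min{1,(1−p₀)/p₁}.
  lower = (p₁ − p₀)/p₁ = 0.1409 / 0.225 ≈ 0.6262
  upper = min{1, (1 − p₀)/p₁} = 0.9159 / 0.225 ≈ 4.0707 → capped at 1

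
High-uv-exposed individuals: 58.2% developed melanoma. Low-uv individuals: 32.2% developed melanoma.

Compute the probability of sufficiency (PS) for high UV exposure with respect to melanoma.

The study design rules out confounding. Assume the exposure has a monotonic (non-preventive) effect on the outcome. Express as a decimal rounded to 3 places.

p₁ = 0.582, p₀ = 0.322.
Under exogeneity and monotonicity, PS = (p₁ − p₀) / (1 − p₀).
PS = (0.582 − 0.322) / (1 − 0.322) = 0.26 / 0.678 ≈ 0.3835

PS ≈ 0.383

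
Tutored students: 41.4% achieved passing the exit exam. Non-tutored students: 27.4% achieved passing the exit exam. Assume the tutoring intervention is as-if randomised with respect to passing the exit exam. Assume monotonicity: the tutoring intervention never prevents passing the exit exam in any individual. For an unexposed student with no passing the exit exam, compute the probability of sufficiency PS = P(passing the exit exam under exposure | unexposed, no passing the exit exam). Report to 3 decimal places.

p₁ = 0.414, p₀ = 0.274.
Under exogeneity and monotonicity, PS = (p₁ − p₀) / (1 − p₀).
PS = (0.414 − 0.274) / (1 − 0.274) = 0.14 / 0.726 ≈ 0.1928

PS ≈ 0.193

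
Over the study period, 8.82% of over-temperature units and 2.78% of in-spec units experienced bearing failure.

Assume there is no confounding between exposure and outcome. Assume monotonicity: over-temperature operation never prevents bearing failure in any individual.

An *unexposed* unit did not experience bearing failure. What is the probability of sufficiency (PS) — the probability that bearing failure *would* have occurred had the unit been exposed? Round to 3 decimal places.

p₁ = 0.0882, p₀ = 0.0278.
Under exogeneity and monotonicity, PS = (p₁ − p₀) / (1 − p₀).
PS = (0.0882 − 0.0278) / (1 − 0.0278) = 0.0604 / 0.9722 ≈ 0.0621

PS ≈ 0.062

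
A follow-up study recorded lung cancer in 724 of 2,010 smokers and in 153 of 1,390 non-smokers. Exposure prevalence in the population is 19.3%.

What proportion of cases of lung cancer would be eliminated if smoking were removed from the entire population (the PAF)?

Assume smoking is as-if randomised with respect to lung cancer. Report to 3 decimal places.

p₁ = P(outcome | exposed) = 724/2010 = 0.3602
p₀ = P(outcome | unexposed) = 153/1390 = 0.11007
Overall risk P(Y=1) = π·p₁ + (1−π)·p₀ = 0.193×0.3602 + 0.807×0.11007 = 0.15835.
Under exogeneity, PAF = [P(Y=1) − p₀] / P(Y=1).
PAF = (0.15835 − 0.11007) / 0.15835 ≈ 0.3049

PAF ≈ 0.305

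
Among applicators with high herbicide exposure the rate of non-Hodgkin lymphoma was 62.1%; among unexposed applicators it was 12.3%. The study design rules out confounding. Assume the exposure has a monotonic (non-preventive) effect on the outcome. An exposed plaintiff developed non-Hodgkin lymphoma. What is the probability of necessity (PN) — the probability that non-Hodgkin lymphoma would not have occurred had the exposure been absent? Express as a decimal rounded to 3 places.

PN ≈ 0.802

p₁ = 0.621, p₀ = 0.123.
Under exogeneity and monotonicity, PN = (p₁ − p₀) / p₁.
PN = (0.621 − 0.123) / 0.621 = 0.498 / 0.621 ≈ 0.8019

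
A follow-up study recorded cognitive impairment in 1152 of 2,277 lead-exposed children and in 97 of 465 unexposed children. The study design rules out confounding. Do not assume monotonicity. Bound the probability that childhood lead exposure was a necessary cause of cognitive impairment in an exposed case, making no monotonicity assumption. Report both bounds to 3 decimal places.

0.588 ≤ PN ≤ 1.000

p₁ = P(outcome | exposed) = 1152/2277 = 0.50593
p₀ = P(outcome | unexposed) = 97/465 = 0.2086
Under exogeneity alone the bounds on PN are max{0,(p₁−p₀)/p₁} ≤ PN ≤ min{1,(1−p₀)/p₁}.
  lower = (p₁ − p₀)/p₁ = 0.29733 / 0.50593 ≈ 0.5877
  upper = min{1, (1 − p₀)/p₁} = 0.7914 / 0.50593 ≈ 1.5642 → capped at 1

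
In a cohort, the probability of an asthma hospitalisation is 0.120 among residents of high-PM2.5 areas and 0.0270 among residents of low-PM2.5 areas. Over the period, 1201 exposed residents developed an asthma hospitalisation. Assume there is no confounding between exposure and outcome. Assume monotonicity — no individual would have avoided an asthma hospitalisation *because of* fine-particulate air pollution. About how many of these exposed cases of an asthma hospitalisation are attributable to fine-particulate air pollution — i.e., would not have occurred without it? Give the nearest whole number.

Let p₁ = 0.12, p₀ = 0.027.
PN = (p₁ − p₀)/p₁ = (0.12 − 0.027) / 0.12 ≈ 0.77500.
Attributable cases ≈ PN × (exposed cases) = 0.77500 × 1201 ≈ 930.77.

about 931 cases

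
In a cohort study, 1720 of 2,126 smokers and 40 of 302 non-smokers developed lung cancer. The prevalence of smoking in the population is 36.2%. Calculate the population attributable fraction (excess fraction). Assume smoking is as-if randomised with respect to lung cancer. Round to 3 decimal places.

p₁ = P(outcome | exposed) = 1720/2126 = 0.80903
p₀ = P(outcome | unexposed) = 40/302 = 0.13245
Overall risk P(Y=1) = π·p₁ + (1−π)·p₀ = 0.362×0.80903 + 0.638×0.13245 = 0.37737.
Under exogeneity, PAF = [P(Y=1) − p₀] / P(Y=1).
PAF = (0.37737 − 0.13245) / 0.37737 ≈ 0.6490

PAF ≈ 0.649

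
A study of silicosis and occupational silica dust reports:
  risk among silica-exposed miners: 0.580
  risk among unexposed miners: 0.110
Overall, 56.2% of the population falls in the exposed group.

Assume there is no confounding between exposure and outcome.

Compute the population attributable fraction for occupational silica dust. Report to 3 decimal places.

Let p₁ = 0.58, p₀ = 0.11.
Overall risk P(Y=1) = π·p₁ + (1−π)·p₀ = 0.562×0.58 + 0.438×0.11 = 0.37414.
Under exogeneity, PAF = [P(Y=1) − p₀] / P(Y=1).
PAF = (0.37414 − 0.11) / 0.37414 ≈ 0.7060

PAF ≈ 0.706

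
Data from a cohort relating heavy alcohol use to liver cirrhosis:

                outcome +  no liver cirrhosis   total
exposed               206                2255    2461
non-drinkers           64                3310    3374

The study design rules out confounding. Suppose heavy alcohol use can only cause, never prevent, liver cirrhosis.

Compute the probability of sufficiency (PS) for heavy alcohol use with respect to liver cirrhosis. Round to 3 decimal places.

p₁ = P(outcome | exposed) = 206/2461 = 0.083706
p₀ = P(outcome | unexposed) = 64/3374 = 0.018969
Under exogeneity and monotonicity, PS = (p₁ − p₀) / (1 − p₀).
PS = (0.083706 − 0.018969) / (1 − 0.018969) = 0.064737 / 0.98103 ≈ 0.0660

PS ≈ 0.066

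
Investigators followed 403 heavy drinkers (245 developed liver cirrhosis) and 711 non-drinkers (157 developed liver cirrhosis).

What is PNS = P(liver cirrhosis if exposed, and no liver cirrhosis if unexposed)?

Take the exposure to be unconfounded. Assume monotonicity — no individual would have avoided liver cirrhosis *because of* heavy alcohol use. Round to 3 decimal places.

PNS ≈ 0.387

p₁ = P(outcome | exposed) = 245/403 = 0.60794
p₀ = P(outcome | unexposed) = 157/711 = 0.22082
Under exogeneity and monotonicity, PNS = p₁ − p₀.
PNS = 0.60794 − 0.22082 = 0.38712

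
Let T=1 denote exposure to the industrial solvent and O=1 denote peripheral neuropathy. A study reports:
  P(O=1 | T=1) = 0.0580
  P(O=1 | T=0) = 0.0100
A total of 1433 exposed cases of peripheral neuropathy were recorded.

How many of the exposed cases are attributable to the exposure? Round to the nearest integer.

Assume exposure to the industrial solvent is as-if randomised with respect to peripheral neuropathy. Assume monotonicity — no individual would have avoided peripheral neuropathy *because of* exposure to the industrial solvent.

about 1186 cases

Let p₁ = 0.058, p₀ = 0.01.
PN = (p₁ − p₀)/p₁ = (0.058 − 0.01) / 0.058 ≈ 0.82759.
Attributable cases ≈ PN × (exposed cases) = 0.82759 × 1433 ≈ 1185.93.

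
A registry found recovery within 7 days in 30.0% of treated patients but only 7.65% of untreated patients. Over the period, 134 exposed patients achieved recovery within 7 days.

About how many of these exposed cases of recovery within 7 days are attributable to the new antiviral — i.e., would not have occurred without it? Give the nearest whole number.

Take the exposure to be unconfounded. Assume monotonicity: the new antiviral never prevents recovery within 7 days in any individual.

about 100 cases

p₁ = 0.3, p₀ = 0.0765.
PN = (p₁ − p₀)/p₁ = (0.3 − 0.0765) / 0.3 ≈ 0.74500.
Attributable cases ≈ PN × (exposed cases) = 0.74500 × 134 ≈ 99.83.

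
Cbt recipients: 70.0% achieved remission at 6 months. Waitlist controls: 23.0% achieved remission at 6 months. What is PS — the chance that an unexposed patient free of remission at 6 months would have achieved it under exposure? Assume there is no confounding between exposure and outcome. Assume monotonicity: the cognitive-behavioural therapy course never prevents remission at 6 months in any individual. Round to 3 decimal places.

p₁ = 0.7, p₀ = 0.23.
Under exogeneity and monotonicity, PS = (p₁ − p₀) / (1 − p₀).
PS = (0.7 − 0.23) / (1 − 0.23) = 0.47 / 0.77 ≈ 0.6104

PS ≈ 0.610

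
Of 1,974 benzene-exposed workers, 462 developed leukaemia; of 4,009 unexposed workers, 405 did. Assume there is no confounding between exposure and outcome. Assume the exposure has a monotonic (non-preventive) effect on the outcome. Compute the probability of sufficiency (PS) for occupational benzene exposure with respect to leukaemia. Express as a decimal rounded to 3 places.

PS ≈ 0.148

p₁ = P(outcome | exposed) = 462/1974 = 0.23404
p₀ = P(outcome | unexposed) = 405/4009 = 0.10102
Under exogeneity and monotonicity, PS = (p₁ − p₀) / (1 − p₀).
PS = (0.23404 − 0.10102) / (1 − 0.10102) = 0.13302 / 0.89898 ≈ 0.1480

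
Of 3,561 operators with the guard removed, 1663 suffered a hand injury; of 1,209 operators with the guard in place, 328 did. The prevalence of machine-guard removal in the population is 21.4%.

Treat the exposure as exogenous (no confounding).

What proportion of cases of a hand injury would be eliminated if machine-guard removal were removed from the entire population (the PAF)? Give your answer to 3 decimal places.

PAF ≈ 0.134

p₁ = P(outcome | exposed) = 1663/3561 = 0.467
p₀ = P(outcome | unexposed) = 328/1209 = 0.2713
Overall risk P(Y=1) = π·p₁ + (1−π)·p₀ = 0.214×0.467 + 0.786×0.2713 = 0.31318.
Under exogeneity, PAF = [P(Y=1) − p₀] / P(Y=1).
PAF = (0.31318 − 0.2713) / 0.31318 ≈ 0.1337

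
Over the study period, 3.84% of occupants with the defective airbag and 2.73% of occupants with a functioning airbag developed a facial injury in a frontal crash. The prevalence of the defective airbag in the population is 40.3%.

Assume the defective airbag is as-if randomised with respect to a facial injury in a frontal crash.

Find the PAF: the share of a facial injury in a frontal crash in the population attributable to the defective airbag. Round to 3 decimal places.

PAF ≈ 0.141

p₁ = 0.0384, p₀ = 0.0273.
Overall risk P(Y=1) = π·p₁ + (1−π)·p₀ = 0.403×0.0384 + 0.597×0.0273 = 0.031773.
Under exogeneity, PAF = [P(Y=1) − p₀] / P(Y=1).
PAF = (0.031773 − 0.0273) / 0.031773 ≈ 0.1408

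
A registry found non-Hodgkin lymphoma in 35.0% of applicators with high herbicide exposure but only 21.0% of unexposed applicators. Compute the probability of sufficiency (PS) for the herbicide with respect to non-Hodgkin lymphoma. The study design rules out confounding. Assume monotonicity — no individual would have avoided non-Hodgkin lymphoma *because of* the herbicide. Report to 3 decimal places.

p₁ = 0.35, p₀ = 0.21.
Under exogeneity and monotonicity, PS = (p₁ − p₀) / (1 − p₀).
PS = (0.35 − 0.21) / (1 − 0.21) = 0.14 / 0.79 ≈ 0.1772

PS ≈ 0.177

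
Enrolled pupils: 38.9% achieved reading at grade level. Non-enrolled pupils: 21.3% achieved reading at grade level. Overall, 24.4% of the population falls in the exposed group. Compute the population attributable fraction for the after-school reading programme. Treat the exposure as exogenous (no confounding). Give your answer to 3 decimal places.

PAF ≈ 0.168

p₁ = 0.389, p₀ = 0.213.
Overall risk P(Y=1) = π·p₁ + (1−π)·p₀ = 0.244×0.389 + 0.756×0.213 = 0.25594.
Under exogeneity, PAF = [P(Y=1) − p₀] / P(Y=1).
PAF = (0.25594 − 0.213) / 0.25594 ≈ 0.1678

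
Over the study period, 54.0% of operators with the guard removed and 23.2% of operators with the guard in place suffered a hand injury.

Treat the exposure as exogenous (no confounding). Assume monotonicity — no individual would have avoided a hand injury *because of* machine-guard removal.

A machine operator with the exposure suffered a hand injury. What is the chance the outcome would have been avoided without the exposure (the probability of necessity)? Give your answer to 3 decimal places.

p₁ = 0.54, p₀ = 0.232.
Under exogeneity and monotonicity, PN = (p₁ − p₀) / p₁.
PN = (0.54 − 0.232) / 0.54 = 0.308 / 0.54 ≈ 0.5704

PN ≈ 0.570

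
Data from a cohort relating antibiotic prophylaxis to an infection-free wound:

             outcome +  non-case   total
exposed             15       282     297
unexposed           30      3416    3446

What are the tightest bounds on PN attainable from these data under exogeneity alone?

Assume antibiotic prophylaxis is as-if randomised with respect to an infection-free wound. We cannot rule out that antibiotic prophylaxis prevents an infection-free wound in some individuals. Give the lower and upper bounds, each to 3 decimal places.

0.828 ≤ PN ≤ 1.000

p₁ = P(outcome | exposed) = 15/297 = 0.050505
p₀ = P(outcome | unexposed) = 30/3446 = 0.0087057
Under exogeneity alone the bounds on PN are max{0,(p₁−p₀)/p₁} ≤ PN ≤ min{1,(1−p₀)/p₁}.
  lower = (p₁ − p₀)/p₁ = 0.041799 / 0.050505 ≈ 0.8276
  upper = min{1, (1 − p₀)/p₁} = 0.99129 / 0.050505 ≈ 19.6276 → capped at 1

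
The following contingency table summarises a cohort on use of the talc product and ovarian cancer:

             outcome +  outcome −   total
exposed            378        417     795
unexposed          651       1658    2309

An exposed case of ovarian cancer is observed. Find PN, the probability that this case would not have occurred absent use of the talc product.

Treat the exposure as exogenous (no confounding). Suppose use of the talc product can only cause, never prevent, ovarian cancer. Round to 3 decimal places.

PN ≈ 0.407

p₁ = P(outcome | exposed) = 378/795 = 0.47547
p₀ = P(outcome | unexposed) = 651/2309 = 0.28194
Under exogeneity and monotonicity, PN = (p₁ − p₀)/p₁.
PN = (0.47547 − 0.28194) / 0.47547 ≈ 0.4070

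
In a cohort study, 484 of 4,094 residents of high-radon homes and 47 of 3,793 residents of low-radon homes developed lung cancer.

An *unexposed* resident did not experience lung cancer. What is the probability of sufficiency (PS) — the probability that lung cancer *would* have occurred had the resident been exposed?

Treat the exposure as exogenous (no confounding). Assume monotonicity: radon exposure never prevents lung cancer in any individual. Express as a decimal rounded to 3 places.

PS ≈ 0.107

p₁ = P(outcome | exposed) = 484/4094 = 0.11822
p₀ = P(outcome | unexposed) = 47/3793 = 0.012391
Under exogeneity and monotonicity, PS = (p₁ − p₀) / (1 − p₀).
PS = (0.11822 − 0.012391) / (1 − 0.012391) = 0.10583 / 0.98761 ≈ 0.1072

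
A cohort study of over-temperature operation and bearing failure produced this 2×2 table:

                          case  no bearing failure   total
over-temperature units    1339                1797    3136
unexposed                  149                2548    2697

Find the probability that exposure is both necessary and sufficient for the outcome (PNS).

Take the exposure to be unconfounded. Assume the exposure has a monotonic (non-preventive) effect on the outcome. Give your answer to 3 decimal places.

PNS ≈ 0.372

p₁ = P(outcome | exposed) = 1339/3136 = 0.42698
p₀ = P(outcome | unexposed) = 149/2697 = 0.055247
Under exogeneity and monotonicity, PNS = p₁ − p₀.
PNS = 0.42698 − 0.055247 = 0.37173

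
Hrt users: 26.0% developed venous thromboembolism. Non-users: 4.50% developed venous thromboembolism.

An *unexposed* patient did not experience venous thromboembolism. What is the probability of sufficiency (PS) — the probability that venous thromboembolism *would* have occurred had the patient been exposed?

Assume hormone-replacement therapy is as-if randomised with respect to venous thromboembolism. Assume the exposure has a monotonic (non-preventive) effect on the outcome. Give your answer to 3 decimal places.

PS ≈ 0.225

p₁ = 0.26, p₀ = 0.045.
Under exogeneity and monotonicity, PS = (p₁ − p₀) / (1 − p₀).
PS = (0.26 − 0.045) / (1 − 0.045) = 0.215 / 0.955 ≈ 0.2251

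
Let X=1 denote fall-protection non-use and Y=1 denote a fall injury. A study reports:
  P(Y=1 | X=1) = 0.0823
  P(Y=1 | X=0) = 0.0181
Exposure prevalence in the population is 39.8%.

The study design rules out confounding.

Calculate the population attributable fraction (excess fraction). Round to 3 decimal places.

PAF ≈ 0.585

Let p₁ = 0.0823, p₀ = 0.0181.
Overall risk P(Y=1) = π·p₁ + (1−π)·p₀ = 0.398×0.0823 + 0.602×0.0181 = 0.043652.
Under exogeneity, PAF = [P(Y=1) − p₀] / P(Y=1).
PAF = (0.043652 − 0.0181) / 0.043652 ≈ 0.5854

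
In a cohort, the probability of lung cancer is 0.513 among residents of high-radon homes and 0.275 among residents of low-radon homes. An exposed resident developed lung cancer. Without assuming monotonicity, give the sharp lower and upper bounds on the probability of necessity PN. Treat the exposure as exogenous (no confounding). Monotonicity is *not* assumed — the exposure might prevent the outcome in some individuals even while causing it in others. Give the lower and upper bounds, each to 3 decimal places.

Let p₁ = 0.513, p₀ = 0.275.
Under exogeneity alone the bounds on PN are max{0,(p₁−p₀)/p₁} ≤ PN ≤ min{1,(1−p₀)/p₁}.
  lower = (p₁ − p₀)/p₁ = 0.238 / 0.513 ≈ 0.4639
  upper = min{1, (1 − p₀)/p₁} = 0.725 / 0.513 ≈ 1.4133 → capped at 1

0.464 ≤ PN ≤ 1.000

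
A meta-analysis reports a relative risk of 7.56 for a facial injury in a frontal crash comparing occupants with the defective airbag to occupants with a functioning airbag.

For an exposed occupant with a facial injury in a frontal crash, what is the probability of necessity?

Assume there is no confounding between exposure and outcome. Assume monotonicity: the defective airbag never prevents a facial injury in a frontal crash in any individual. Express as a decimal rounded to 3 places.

Under exogeneity and monotonicity, PN = (RR − 1) / RR = 1 − 1/RR.
PN = (7.56 − 1) / 7.56 = 6.56 / 7.56 ≈ 0.8677

PN ≈ 0.868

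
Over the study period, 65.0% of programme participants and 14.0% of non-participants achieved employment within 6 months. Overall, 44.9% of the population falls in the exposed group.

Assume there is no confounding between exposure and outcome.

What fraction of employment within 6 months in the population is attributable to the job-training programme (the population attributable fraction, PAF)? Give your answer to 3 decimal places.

PAF ≈ 0.621

p₁ = 0.65, p₀ = 0.14.
Overall risk P(Y=1) = π·p₁ + (1−π)·p₀ = 0.449×0.65 + 0.551×0.14 = 0.36899.
Under exogeneity, PAF = [P(Y=1) − p₀] / P(Y=1).
PAF = (0.36899 − 0.14) / 0.36899 ≈ 0.6206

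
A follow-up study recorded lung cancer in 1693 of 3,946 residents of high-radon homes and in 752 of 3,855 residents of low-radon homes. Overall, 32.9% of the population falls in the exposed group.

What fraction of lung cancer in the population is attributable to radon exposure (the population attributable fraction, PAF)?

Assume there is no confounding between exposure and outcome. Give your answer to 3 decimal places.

PAF ≈ 0.283

p₁ = P(outcome | exposed) = 1693/3946 = 0.42904
p₀ = P(outcome | unexposed) = 752/3855 = 0.19507
Overall risk P(Y=1) = π·p₁ + (1−π)·p₀ = 0.329×0.42904 + 0.671×0.19507 = 0.27205.
Under exogeneity, PAF = [P(Y=1) − p₀] / P(Y=1).
PAF = (0.27205 − 0.19507) / 0.27205 ≈ 0.2830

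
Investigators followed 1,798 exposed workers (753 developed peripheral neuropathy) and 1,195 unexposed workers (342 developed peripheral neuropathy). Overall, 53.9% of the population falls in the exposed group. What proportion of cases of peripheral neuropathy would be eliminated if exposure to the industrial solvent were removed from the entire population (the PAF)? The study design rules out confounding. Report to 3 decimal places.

PAF ≈ 0.200

p₁ = P(outcome | exposed) = 753/1798 = 0.4188
p₀ = P(outcome | unexposed) = 342/1195 = 0.28619
Overall risk P(Y=1) = π·p₁ + (1−π)·p₀ = 0.539×0.4188 + 0.461×0.28619 = 0.35767.
Under exogeneity, PAF = [P(Y=1) − p₀] / P(Y=1).
PAF = (0.35767 − 0.28619) / 0.35767 ≈ 0.1998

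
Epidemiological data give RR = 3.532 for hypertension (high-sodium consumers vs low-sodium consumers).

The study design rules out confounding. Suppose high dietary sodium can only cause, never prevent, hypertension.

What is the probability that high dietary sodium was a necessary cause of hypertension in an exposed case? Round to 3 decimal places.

Under exogeneity and monotonicity, PN = (RR − 1) / RR = 1 − 1/RR.
PN = (3.532 − 1) / 3.532 = 2.532 / 3.532 ≈ 0.7169

PN ≈ 0.717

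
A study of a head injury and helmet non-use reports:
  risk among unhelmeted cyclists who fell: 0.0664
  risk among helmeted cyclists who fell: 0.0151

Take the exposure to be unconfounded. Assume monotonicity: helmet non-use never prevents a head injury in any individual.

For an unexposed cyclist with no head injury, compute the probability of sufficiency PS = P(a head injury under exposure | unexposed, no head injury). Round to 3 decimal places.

PS ≈ 0.052

Let p₁ = 0.0664, p₀ = 0.0151.
Under exogeneity and monotonicity, PS = (p₁ − p₀) / (1 − p₀).
PS = (0.0664 − 0.0151) / (1 − 0.0151) = 0.0513 / 0.9849 ≈ 0.0521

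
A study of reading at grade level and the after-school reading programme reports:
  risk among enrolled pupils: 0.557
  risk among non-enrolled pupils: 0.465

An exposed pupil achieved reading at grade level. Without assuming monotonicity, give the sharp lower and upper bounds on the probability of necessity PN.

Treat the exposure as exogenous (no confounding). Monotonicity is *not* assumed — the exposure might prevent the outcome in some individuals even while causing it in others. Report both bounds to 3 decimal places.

Let p₁ = 0.557, p₀ = 0.465.
Under exogeneity alone the bounds on PN are max{0,(p₁−p₀)/p₁} ≤ PN ≤ min{1,(1−p₀)/p₁}.
  lower = (p₁ − p₀)/p₁ = 0.092 / 0.557 ≈ 0.1652
  upper = min{1, (1 − p₀)/p₁} = 0.535 / 0.557 ≈ 0.9605

0.165 ≤ PN ≤ 0.961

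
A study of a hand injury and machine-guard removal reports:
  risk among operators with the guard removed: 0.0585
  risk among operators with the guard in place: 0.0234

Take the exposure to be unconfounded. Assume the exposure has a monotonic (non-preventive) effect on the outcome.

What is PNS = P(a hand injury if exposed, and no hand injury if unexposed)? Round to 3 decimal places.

Let p₁ = 0.0585, p₀ = 0.0234.
Under exogeneity and monotonicity, PNS = p₁ − p₀.
PNS = 0.0585 − 0.0234 = 0.0351

PNS ≈ 0.035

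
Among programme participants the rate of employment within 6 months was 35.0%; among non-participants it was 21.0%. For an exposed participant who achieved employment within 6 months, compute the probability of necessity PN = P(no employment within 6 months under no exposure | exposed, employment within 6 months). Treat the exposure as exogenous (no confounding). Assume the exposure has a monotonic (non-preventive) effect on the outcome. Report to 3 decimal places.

PN ≈ 0.400

p₁ = 0.35, p₀ = 0.21.
Under exogeneity and monotonicity, PN = (p₁ − p₀) / p₁.
PN = (0.35 − 0.21) / 0.35 = 0.14 / 0.35 ≈ 0.4000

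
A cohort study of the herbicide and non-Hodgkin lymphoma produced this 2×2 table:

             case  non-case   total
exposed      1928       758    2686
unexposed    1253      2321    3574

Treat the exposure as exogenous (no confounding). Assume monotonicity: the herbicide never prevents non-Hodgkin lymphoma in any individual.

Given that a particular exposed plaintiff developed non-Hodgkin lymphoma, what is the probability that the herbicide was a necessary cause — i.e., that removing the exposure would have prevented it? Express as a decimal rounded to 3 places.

p₁ = P(outcome | exposed) = 1928/2686 = 0.7178
p₀ = P(outcome | unexposed) = 1253/3574 = 0.35059
Under exogeneity and monotonicity, PN = (p₁ − p₀) / p₁.
PN = (0.7178 − 0.35059) / 0.7178 = 0.36721 / 0.7178 ≈ 0.5116

PN ≈ 0.512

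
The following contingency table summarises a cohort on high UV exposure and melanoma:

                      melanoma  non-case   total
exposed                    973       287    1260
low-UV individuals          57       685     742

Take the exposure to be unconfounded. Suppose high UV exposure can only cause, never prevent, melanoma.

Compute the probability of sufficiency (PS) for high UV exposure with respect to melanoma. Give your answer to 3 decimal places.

PS ≈ 0.753

p₁ = P(outcome | exposed) = 973/1260 = 0.77222
p₀ = P(outcome | unexposed) = 57/742 = 0.076819
Under exogeneity and monotonicity, PS = (p₁ − p₀) / (1 − p₀).
PS = (0.77222 − 0.076819) / (1 − 0.076819) = 0.6954 / 0.92318 ≈ 0.7533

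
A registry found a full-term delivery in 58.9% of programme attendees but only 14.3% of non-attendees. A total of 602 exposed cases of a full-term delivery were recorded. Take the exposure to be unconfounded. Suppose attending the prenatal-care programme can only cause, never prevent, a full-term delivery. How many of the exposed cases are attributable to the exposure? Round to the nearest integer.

p₁ = 0.589, p₀ = 0.143.
PN = (p₁ − p₀)/p₁ = (0.589 − 0.143) / 0.589 ≈ 0.75722.
Attributable cases ≈ PN × (exposed cases) = 0.75722 × 602 ≈ 455.84.

about 456 cases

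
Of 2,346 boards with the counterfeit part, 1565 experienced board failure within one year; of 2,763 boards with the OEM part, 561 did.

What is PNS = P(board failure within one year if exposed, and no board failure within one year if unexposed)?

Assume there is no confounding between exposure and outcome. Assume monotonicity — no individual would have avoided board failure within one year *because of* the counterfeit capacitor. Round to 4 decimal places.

p₁ = P(outcome | exposed) = 1565/2346 = 0.66709
p₀ = P(outcome | unexposed) = 561/2763 = 0.20304
Under exogeneity and monotonicity, PNS = p₁ − p₀.
PNS = 0.66709 − 0.20304 = 0.46405

PNS ≈ 0.4641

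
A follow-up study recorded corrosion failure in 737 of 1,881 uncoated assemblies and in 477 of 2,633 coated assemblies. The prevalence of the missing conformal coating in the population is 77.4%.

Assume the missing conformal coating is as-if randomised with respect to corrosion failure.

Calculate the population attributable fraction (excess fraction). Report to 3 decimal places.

p₁ = P(outcome | exposed) = 737/1881 = 0.39181
p₀ = P(outcome | unexposed) = 477/2633 = 0.18116
Overall risk P(Y=1) = π·p₁ + (1−π)·p₀ = 0.774×0.39181 + 0.226×0.18116 = 0.34421.
Under exogeneity, PAF = [P(Y=1) − p₀] / P(Y=1).
PAF = (0.34421 − 0.18116) / 0.34421 ≈ 0.4737

PAF ≈ 0.474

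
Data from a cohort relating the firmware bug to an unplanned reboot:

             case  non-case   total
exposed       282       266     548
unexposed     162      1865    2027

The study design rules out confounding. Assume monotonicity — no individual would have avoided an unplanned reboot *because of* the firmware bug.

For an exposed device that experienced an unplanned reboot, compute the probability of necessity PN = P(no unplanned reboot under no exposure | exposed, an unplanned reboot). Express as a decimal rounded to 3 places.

p₁ = P(outcome | exposed) = 282/548 = 0.5146
p₀ = P(outcome | unexposed) = 162/2027 = 0.079921
Under exogeneity and monotonicity, PN = (p₁ − p₀)/p₁.
PN = (0.5146 − 0.079921) / 0.5146 ≈ 0.8447

PN ≈ 0.845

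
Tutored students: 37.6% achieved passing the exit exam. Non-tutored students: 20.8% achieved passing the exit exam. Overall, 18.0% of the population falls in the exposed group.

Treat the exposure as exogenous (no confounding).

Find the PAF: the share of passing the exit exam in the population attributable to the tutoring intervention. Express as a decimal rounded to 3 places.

PAF ≈ 0.127

p₁ = 0.376, p₀ = 0.208.
Overall risk P(Y=1) = π·p₁ + (1−π)·p₀ = 0.18×0.376 + 0.82×0.208 = 0.23824.
Under exogeneity, PAF = [P(Y=1) − p₀] / P(Y=1).
PAF = (0.23824 − 0.208) / 0.23824 ≈ 0.1269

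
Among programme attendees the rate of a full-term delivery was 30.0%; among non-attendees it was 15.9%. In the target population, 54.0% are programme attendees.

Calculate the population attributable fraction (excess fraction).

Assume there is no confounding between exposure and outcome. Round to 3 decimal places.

p₁ = 0.3, p₀ = 0.159.
Overall risk P(Y=1) = π·p₁ + (1−π)·p₀ = 0.54×0.3 + 0.46×0.159 = 0.23514.
Under exogeneity, PAF = [P(Y=1) − p₀] / P(Y=1).
PAF = (0.23514 − 0.159) / 0.23514 ≈ 0.3238

PAF ≈ 0.324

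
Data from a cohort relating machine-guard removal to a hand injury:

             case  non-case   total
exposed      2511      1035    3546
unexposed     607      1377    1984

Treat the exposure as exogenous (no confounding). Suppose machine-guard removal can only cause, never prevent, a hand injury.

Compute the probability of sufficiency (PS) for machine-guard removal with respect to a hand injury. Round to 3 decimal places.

p₁ = P(outcome | exposed) = 2511/3546 = 0.70812
p₀ = P(outcome | unexposed) = 607/1984 = 0.30595
Under exogeneity and monotonicity, PS = (p₁ − p₀) / (1 − p₀).
PS = (0.70812 − 0.30595) / (1 − 0.30595) = 0.40217 / 0.69405 ≈ 0.5795

PS ≈ 0.579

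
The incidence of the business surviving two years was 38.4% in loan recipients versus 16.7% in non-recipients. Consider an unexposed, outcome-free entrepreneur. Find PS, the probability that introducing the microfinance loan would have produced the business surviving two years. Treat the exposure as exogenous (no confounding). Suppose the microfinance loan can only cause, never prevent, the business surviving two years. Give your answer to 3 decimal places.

PS ≈ 0.261

p₁ = 0.384, p₀ = 0.167.
Under exogeneity and monotonicity, PS = (p₁ − p₀) / (1 − p₀).
PS = (0.384 − 0.167) / (1 − 0.167) = 0.217 / 0.833 ≈ 0.2605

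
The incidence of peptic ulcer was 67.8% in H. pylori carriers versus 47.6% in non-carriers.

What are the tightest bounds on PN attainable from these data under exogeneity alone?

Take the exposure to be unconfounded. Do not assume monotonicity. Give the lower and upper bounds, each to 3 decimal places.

p₁ = 0.678, p₀ = 0.476.
Under exogeneity alone the bounds on PN are max{0,(p₁−p₀)/p₁} ≤ PN ≤ min{1,(1−p₀)/p₁}.
  lower = (p₁ − p₀)/p₁ = 0.202 / 0.678 ≈ 0.2979
  upper = min{1, (1 − p₀)/p₁} = 0.524 / 0.678 ≈ 0.7729

0.298 ≤ PN ≤ 0.773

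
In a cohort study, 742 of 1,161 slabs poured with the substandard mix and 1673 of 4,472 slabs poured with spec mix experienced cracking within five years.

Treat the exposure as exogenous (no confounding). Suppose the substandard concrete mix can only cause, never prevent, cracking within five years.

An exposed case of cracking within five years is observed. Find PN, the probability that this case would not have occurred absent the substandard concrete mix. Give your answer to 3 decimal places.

p₁ = P(outcome | exposed) = 742/1161 = 0.6391
p₀ = P(outcome | unexposed) = 1673/4472 = 0.37411
Under exogeneity and monotonicity, PN = (p₁ − p₀) / p₁.
PN = (0.6391 − 0.37411) / 0.6391 = 0.265 / 0.6391 ≈ 0.4146

PN ≈ 0.415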